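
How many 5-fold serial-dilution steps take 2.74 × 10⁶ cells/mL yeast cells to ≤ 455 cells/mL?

Need 5ⁿ ≥ 6022, so n ≥ log(6022)/log(5) = 5.41.
Minimum whole steps: n = 6.

6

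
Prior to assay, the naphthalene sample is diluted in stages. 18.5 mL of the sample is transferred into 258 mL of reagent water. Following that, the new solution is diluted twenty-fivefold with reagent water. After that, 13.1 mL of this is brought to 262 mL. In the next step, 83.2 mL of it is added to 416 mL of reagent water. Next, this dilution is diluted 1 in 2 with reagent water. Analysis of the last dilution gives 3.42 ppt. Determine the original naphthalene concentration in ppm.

Overall dilution factor = 14.95 × 25 × 20 × 6 × 2 = 8.97 × 10⁴.
Original = 3.42 ppt × 8.97 × 10⁴ = 3.07 × 10⁵ ppt = 0.307 ppm.

0.307 ppm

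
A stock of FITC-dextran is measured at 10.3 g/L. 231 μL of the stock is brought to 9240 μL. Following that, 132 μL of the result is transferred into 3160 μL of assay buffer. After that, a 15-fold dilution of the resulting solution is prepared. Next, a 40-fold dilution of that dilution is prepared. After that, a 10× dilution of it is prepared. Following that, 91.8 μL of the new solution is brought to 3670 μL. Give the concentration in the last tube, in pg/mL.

43.0 pg/mL

Overall dilution factor = 40 × 24.94 × 15 × 40 × 10 × 39.98 = 2.39 × 10⁸.
10.3 g/L / 2.39 × 10⁸ = 4.30 × 10⁻⁸ g/L = 43.0 pg/mL.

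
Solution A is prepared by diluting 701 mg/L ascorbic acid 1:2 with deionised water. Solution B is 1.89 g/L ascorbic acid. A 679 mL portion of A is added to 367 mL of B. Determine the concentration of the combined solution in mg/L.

891 mg/L

C_A = 701 mg/L / 2 = 350 mg/L.
C_B = 1.89 g/L = 1890 mg/L.
C_mix = (C_A·V_A + C_B·V_B)/(V_A + V_B) = (350×679 + 1890×367) / 1046 = 891 mg/L.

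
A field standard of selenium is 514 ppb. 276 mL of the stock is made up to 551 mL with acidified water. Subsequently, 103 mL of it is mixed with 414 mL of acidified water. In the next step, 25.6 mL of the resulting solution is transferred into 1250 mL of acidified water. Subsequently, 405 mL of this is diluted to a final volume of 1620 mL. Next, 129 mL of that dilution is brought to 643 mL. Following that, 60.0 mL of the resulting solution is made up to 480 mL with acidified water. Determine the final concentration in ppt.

Overall dilution factor = 1.996 × 5.019 × 49.83 × 4 × 4.984 × 8 = 7.96 × 10⁴.
514 ppb / 7.96 × 10⁴ = 6.45 × 10⁻³ ppb = 6.45 ppt.

6.45 ppt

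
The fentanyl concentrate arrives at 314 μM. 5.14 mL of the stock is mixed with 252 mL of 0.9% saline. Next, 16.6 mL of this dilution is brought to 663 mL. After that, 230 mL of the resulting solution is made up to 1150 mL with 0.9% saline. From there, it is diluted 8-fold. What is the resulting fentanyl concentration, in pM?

3930 pM

Overall dilution factor = 50.03 × 39.94 × 5 × 8 = 7.99 × 10⁴.
314 μM / 7.99 × 10⁴ = 3.93 × 10⁻³ μM = 3930 pM.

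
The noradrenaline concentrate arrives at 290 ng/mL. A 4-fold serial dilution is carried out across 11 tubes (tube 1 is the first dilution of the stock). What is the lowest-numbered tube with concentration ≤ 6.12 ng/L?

tube 8

Tube n has concentration 290 ng/mL / 4ⁿ.
Need 4ⁿ ≥ 290 ng/mL / 6.12 ng/L = 4.74 × 10⁴, so n ≥ 7.77.
First such tube: n = 8.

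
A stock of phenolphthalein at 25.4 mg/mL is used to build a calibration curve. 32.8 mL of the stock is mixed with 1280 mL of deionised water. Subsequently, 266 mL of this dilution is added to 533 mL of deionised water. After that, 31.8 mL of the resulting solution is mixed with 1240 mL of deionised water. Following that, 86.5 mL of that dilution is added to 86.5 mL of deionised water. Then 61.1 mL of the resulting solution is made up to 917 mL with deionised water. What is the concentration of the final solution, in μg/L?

176 μg/L

Overall dilution factor = 40.02 × 3.004 × 39.99 × 2 × 15.01 = 1.44 × 10⁵.
25.4 mg/mL / 1.44 × 10⁵ = 1.76 × 10⁻⁴ mg/mL = 176 μg/L.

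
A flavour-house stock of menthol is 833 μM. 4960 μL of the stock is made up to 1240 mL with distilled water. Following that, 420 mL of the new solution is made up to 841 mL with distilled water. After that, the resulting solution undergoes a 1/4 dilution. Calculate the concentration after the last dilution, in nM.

Overall dilution factor = 250 × 2.002 × 4 = 2002.
833 μM / 2002 = 0.416 μM = 416 nM.

416 nM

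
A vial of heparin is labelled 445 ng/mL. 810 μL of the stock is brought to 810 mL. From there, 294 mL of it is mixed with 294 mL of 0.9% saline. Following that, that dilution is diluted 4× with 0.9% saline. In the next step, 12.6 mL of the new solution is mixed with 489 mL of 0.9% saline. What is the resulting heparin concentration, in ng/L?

1.40 ng/L

Overall dilution factor = 1000 × 2 × 4 × 39.81 = 3.18 × 10⁵.
445 ng/mL / 3.18 × 10⁵ = 1.40 × 10⁻³ ng/mL = 1.40 ng/L.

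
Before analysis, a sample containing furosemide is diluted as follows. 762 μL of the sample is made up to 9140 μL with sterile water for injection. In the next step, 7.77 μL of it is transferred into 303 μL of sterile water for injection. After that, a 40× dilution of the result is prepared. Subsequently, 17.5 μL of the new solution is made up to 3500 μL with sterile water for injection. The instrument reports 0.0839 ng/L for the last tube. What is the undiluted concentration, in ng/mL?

322 ng/mL

Overall dilution factor = 11.99 × 40.00 × 40 × 200 = 3.84 × 10⁶.
Original = 0.0839 ng/L × 3.84 × 10⁶ = 3.22 × 10⁵ ng/L = 322 ng/mL.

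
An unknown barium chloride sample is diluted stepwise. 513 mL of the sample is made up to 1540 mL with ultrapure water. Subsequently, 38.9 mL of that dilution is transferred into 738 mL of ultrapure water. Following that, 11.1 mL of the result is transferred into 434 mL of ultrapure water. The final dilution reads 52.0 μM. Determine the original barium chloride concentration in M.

Overall dilution factor = 3.002 × 19.97 × 40.10 = 2404.
Original = 52.0 μM × 2404 = 1.25 × 10⁵ μM = 0.125 M.

0.125 M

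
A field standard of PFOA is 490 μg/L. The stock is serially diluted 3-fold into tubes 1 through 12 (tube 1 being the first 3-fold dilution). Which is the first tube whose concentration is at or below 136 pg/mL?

tube 8

Tube n has concentration 490 μg/L / 3ⁿ.
Need 3ⁿ ≥ 490 μg/L / 136 pg/mL = 3603, so n ≥ 7.45.
First such tube: n = 8.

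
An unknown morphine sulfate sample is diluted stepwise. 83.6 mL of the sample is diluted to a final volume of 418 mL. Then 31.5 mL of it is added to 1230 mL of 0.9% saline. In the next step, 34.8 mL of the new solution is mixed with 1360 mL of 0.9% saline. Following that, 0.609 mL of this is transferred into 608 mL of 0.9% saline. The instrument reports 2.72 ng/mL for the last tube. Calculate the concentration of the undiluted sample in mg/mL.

Overall dilution factor = 5 × 40.05 × 40.08 × 999.4 = 8.02 × 10⁶.
Original = 2.72 ng/mL × 8.02 × 10⁶ = 2.18 × 10⁷ ng/mL = 21.8 mg/mL.

21.8 mg/mL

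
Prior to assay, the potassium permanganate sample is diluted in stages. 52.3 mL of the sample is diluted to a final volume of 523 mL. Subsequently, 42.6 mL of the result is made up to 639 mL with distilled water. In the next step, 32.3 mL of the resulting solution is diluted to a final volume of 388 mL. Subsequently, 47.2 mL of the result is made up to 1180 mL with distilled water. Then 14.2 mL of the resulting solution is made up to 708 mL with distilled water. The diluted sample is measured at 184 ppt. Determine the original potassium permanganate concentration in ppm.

Overall dilution factor = 10 × 15 × 12.01 × 25 × 49.86 = 2.25 × 10⁶.
Original = 184 ppt × 2.25 × 10⁶ = 4.13 × 10⁸ ppt = 413 ppm.

413 ppm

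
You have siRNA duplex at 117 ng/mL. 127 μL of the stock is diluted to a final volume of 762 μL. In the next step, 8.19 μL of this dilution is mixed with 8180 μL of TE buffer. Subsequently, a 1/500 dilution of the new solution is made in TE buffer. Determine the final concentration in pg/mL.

0.0390 pg/mL

Overall dilution factor = 6 × 999.8 × 500 = 3.00 × 10⁶.
117 ng/mL / 3.00 × 10⁶ = 3.90 × 10⁻⁵ ng/mL = 0.0390 pg/mL.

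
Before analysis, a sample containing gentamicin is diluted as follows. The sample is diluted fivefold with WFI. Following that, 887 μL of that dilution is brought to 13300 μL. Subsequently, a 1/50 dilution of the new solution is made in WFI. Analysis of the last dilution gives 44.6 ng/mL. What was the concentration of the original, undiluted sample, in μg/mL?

167 μg/mL

Overall dilution factor = 5 × 14.99 × 50 = 3749.
Original = 44.6 ng/mL × 3749 = 1.67 × 10⁵ ng/mL = 167 μg/mL.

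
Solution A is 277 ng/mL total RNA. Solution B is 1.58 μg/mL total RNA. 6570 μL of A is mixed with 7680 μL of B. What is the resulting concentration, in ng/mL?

979 ng/mL

C_B = 1.58 μg/mL = 1580 ng/mL.
C_mix = (C_A·V_A + C_B·V_B)/(V_A + V_B) = (277×6570 + 1580×7680) / 14250 = 979 ng/mL.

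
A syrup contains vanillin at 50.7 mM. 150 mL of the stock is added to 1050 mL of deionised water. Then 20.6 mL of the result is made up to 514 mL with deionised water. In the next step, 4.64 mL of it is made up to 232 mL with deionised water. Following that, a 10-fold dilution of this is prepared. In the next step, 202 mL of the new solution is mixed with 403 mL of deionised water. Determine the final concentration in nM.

170 nM

Overall dilution factor = 8 × 24.95 × 50 × 10 × 2.995 = 2.99 × 10⁵.
50.7 mM / 2.99 × 10⁵ = 1.70 × 10⁻⁴ mM = 170 nM.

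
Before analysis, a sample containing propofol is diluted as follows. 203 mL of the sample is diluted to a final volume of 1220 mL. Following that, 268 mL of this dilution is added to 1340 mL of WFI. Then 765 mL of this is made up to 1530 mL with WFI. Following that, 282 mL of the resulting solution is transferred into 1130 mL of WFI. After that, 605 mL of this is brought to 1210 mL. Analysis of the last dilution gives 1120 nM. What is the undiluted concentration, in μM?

809 μM

Overall dilution factor = 6.010 × 6 × 2 × 5.007 × 2 = 722.
Original = 1120 nM × 722 = 8.09 × 10⁵ nM = 809 μM.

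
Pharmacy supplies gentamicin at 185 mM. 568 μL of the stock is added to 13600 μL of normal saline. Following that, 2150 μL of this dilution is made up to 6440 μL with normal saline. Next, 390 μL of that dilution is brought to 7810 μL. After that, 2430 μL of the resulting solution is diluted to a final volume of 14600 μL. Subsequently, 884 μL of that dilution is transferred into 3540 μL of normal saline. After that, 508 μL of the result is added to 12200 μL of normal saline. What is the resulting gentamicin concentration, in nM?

Overall dilution factor = 24.94 × 2.995 × 20.03 × 6.008 × 5.005 × 25.02 = 1.13 × 10⁶.
185 mM / 1.13 × 10⁶ = 1.64 × 10⁻⁴ mM = 164 nM.

164 nM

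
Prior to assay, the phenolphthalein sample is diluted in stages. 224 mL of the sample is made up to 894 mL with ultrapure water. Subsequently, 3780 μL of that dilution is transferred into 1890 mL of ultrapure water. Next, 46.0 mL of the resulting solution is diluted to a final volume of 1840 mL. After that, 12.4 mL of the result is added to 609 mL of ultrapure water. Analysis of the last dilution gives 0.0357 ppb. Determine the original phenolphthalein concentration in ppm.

143 ppm

Overall dilution factor = 3.991 × 501 × 40 × 50.11 = 4.01 × 10⁶.
Original = 0.0357 ppb × 4.01 × 10⁶ = 1.43 × 10⁵ ppb = 143 ppm.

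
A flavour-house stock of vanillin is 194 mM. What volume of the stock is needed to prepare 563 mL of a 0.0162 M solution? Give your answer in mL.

0.0162 M = 16.2 mM.
V₁ = C₂V₂/C₁ = 16.2 × 563 / 194 = 47.0 mL.

47.0 mL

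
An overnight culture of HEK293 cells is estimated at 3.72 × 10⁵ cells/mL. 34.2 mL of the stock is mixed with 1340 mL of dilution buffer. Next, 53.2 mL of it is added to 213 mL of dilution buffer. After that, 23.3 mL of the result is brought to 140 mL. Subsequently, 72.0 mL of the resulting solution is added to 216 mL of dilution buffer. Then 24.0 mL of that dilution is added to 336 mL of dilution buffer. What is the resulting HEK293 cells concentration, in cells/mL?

Overall dilution factor = 40.18 × 5.004 × 6.009 × 4 × 15 = 7.25 × 10⁴.
3.72 × 10⁵ cells/mL / 7.25 × 10⁴ = 5.13 cells/mL.

5.13 cells/mL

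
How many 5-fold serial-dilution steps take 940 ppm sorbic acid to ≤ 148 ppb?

6

Need 5ⁿ ≥ 6351, so n ≥ log(6351)/log(5) = 5.44.
Minimum whole steps: n = 6.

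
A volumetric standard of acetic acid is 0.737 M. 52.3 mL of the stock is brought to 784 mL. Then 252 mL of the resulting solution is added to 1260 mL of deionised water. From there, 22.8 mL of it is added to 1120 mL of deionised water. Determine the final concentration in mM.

Overall dilution factor = 14.99 × 6 × 50.12 = 4508.
0.737 M / 4508 = 1.63 × 10⁻⁴ M = 0.163 mM.

0.163 mM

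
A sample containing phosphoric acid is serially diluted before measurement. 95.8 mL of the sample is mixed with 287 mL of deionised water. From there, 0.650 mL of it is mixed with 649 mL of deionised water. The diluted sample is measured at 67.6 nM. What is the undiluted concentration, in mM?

Overall dilution factor = 3.996 × 999.5 = 3994.
Original = 67.6 nM × 3994 = 2.70 × 10⁵ nM = 0.270 mM.

0.270 mM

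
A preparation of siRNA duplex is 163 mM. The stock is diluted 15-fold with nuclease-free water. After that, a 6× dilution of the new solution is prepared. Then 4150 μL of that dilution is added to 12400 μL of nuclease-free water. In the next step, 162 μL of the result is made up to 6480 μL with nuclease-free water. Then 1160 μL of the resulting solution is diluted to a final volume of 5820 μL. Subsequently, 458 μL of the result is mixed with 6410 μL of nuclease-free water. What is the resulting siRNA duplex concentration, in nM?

Overall dilution factor = 15 × 6 × 3.988 × 40 × 5.017 × 15.00 = 1.08 × 10⁶.
163 mM / 1.08 × 10⁶ = 1.51 × 10⁻⁴ mM = 151 nM.

151 nM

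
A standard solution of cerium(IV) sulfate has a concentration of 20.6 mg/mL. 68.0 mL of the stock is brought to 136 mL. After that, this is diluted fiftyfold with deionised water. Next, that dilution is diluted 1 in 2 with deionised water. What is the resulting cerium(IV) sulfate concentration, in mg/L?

Overall dilution factor = 2 × 50 × 2 = 200.
20.6 mg/mL / 200 = 0.103 mg/mL = 103 mg/L.

103 mg/L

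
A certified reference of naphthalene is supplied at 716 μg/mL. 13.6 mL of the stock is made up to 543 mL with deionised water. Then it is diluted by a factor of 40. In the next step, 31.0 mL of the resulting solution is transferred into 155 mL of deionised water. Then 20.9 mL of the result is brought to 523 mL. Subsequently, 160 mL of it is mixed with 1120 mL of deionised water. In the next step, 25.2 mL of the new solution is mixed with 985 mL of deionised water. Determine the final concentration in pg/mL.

9.31 pg/mL

Overall dilution factor = 39.93 × 40 × 6 × 25.02 × 8 × 40.09 = 7.69 × 10⁷.
716 μg/mL / 7.69 × 10⁷ = 9.31 × 10⁻⁶ μg/mL = 9.31 pg/mL.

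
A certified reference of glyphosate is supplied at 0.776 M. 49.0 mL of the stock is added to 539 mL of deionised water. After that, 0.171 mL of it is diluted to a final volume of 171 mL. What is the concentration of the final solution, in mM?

Overall dilution factor = 12 × 1000 = 1.20 × 10⁴.
0.776 M / 1.20 × 10⁴ = 6.47 × 10⁻⁵ M = 0.0647 mM.

0.0647 mM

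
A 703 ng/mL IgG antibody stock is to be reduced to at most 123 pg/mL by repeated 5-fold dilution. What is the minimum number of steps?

6

Need 5ⁿ ≥ 5715, so n ≥ log(5715)/log(5) = 5.38.
Minimum whole steps: n = 6.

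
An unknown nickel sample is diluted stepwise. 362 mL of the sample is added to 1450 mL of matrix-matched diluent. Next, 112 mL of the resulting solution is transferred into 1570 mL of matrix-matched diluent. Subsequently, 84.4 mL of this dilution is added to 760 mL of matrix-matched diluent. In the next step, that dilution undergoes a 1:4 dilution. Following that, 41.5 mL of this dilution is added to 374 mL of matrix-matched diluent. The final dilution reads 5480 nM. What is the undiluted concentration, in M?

0.165 M

Overall dilution factor = 5.006 × 15.02 × 10.00 × 4 × 10.01 = 3.01 × 10⁴.
Original = 5480 nM × 3.01 × 10⁴ = 1.65 × 10⁸ nM = 0.165 M.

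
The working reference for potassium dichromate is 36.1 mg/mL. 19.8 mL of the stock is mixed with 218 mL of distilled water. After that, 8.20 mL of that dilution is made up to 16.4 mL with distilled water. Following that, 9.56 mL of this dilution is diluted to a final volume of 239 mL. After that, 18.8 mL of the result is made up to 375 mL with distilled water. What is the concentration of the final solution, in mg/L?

Overall dilution factor = 12.01 × 2 × 25 × 19.95 = 1.20 × 10⁴.
36.1 mg/mL / 1.20 × 10⁴ = 3.01 × 10⁻³ mg/mL = 3.01 mg/L.

3.01 mg/L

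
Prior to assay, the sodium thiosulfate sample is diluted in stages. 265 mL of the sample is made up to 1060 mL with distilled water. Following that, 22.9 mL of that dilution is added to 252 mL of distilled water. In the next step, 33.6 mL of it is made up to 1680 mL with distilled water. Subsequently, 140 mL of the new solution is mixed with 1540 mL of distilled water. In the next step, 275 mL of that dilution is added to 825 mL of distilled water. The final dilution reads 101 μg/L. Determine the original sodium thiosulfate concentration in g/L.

11.6 g/L

Overall dilution factor = 4 × 12.00 × 50 × 12 × 4 = 1.15 × 10⁵.
Original = 101 μg/L × 1.15 × 10⁵ = 1.16 × 10⁷ μg/L = 11.6 g/L.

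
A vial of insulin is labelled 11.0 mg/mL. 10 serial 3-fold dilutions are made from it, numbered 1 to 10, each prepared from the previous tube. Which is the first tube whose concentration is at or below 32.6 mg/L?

tube 6

Tube n has concentration 11.0 mg/mL / 3ⁿ.
Need 3ⁿ ≥ 11.0 mg/mL / 32.6 mg/L = 337, so n ≥ 5.30.
First such tube: n = 6.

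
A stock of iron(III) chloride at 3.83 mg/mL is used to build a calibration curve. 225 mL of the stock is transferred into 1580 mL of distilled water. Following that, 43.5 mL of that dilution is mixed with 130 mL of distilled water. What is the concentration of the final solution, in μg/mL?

120 μg/mL

Overall dilution factor = 8.022 × 3.989 = 32.0.
3.83 mg/mL / 32.0 = 0.120 mg/mL = 120 μg/mL.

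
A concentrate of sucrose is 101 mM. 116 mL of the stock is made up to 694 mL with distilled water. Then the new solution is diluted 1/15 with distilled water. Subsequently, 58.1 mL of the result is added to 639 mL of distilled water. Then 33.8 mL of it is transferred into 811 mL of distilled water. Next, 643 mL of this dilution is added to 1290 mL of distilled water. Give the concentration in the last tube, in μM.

Overall dilution factor = 5.983 × 15 × 12.00 × 24.99 × 3.006 = 8.09 × 10⁴.
101 mM / 8.09 × 10⁴ = 1.25 × 10⁻³ mM = 1.25 μM.

1.25 μM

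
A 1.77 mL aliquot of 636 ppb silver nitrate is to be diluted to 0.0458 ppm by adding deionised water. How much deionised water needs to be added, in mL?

22.8 mL

0.0458 ppm = 45.8 ppb.
V₂ = C₁V₁/C₂ = 636 × 1.77 / 45.8 = 24.6 mL.
Diluent to add = V₂ − V₁ = 24.6 − 1.77 = 22.8 mL.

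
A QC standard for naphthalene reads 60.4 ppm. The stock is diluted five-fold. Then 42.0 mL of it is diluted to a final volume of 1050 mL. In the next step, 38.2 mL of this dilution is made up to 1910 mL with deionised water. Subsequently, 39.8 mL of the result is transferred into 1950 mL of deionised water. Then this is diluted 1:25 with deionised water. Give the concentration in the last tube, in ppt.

7.73 ppt

Overall dilution factor = 5 × 25 × 50 × 49.99 × 25 = 7.81 × 10⁶.
60.4 ppm / 7.81 × 10⁶ = 7.73 × 10⁻⁶ ppm = 7.73 ppt.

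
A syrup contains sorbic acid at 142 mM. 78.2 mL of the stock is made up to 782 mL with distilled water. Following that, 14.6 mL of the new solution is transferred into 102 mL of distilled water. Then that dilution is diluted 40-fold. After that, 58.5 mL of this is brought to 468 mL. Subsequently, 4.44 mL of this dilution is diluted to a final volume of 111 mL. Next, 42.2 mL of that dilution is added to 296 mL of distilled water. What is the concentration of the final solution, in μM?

Overall dilution factor = 10 × 7.986 × 40 × 8 × 25 × 8.014 = 5.12 × 10⁶.
142 mM / 5.12 × 10⁶ = 2.77 × 10⁻⁵ mM = 0.0277 μM.

0.0277 μM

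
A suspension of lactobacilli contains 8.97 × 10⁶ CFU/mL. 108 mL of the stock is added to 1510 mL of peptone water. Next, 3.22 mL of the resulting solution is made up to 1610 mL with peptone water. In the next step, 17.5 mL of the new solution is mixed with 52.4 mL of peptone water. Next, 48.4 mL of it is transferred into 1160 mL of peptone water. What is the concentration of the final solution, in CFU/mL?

Overall dilution factor = 14.98 × 500 × 3.994 × 24.97 = 7.47 × 10⁵.
8.97 × 10⁶ CFU/mL / 7.47 × 10⁵ = 12.0 CFU/mL.

12.0 CFU/mL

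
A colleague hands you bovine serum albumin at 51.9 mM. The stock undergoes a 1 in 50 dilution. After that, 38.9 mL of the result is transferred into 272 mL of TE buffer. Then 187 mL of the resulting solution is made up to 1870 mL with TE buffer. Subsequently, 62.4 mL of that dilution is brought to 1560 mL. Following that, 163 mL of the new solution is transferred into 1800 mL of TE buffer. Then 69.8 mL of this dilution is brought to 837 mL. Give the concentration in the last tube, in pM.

Overall dilution factor = 50 × 7.992 × 10 × 25 × 12.04 × 11.99 = 1.44 × 10⁷.
51.9 mM / 1.44 × 10⁷ = 3.60 × 10⁻⁶ mM = 3600 pM.

3600 pM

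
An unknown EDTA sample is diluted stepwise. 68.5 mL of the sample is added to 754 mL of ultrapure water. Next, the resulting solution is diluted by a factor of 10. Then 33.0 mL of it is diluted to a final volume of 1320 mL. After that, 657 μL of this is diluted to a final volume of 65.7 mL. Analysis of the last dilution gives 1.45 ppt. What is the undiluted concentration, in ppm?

Overall dilution factor = 12.01 × 10 × 40 × 100 = 4.80 × 10⁵.
Original = 1.45 ppt × 4.80 × 10⁵ = 6.96 × 10⁵ ppt = 0.696 ppm.

0.696 ppm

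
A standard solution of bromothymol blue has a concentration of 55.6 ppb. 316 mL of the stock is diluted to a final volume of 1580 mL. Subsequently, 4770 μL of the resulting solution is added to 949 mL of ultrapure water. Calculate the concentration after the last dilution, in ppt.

55.6 ppt

Overall dilution factor = 5 × 200.0 = 1000.
55.6 ppb / 1000 = 0.0556 ppb = 55.6 ppt.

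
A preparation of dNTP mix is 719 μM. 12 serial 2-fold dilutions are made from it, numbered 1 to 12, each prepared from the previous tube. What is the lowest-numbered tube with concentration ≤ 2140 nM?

tube 9

Tube n has concentration 719 μM / 2ⁿ.
Need 2ⁿ ≥ 719 μM / 2140 nM = 336, so n ≥ 8.39.
First such tube: n = 9.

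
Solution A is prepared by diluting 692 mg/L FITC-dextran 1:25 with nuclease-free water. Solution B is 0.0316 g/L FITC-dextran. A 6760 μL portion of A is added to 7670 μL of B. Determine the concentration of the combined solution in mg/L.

29.8 mg/L

C_A = 692 mg/L / 25 = 27.7 mg/L.
C_B = 0.0316 g/L = 31.6 mg/L.
C_mix = (C_A·V_A + C_B·V_B)/(V_A + V_B) = (27.7×6760 + 31.6×7670) / 14430 = 29.8 mg/L.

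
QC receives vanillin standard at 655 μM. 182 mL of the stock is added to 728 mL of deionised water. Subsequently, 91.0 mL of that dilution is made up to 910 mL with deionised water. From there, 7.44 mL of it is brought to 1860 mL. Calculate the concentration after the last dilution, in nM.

52.4 nM

Overall dilution factor = 5 × 10 × 250 = 1.25 × 10⁴.
655 μM / 1.25 × 10⁴ = 0.0524 μM = 52.4 nM.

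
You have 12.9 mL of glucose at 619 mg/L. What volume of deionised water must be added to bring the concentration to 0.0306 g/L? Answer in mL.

248 mL

0.0306 g/L = 30.6 mg/L.
V₂ = C₁V₁/C₂ = 619 × 12.9 / 30.6 = 261 mL.
Diluent to add = V₂ − V₁ = 261 − 12.9 = 248 mL.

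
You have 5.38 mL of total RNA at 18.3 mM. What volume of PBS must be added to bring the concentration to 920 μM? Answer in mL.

102 mL

920 μM = 0.920 mM.
V₂ = C₁V₁/C₂ = 18.3 × 5.38 / 0.920 = 107 mL.
Diluent to add = V₂ − V₁ = 107 − 5.38 = 102 mL.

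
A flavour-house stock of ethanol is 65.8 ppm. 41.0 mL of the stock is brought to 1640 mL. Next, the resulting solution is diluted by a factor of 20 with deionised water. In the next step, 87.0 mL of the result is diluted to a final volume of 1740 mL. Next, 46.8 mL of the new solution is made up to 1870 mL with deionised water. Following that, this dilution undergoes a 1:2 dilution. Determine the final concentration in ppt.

Overall dilution factor = 40 × 20 × 20 × 39.96 × 2 = 1.28 × 10⁶.
65.8 ppm / 1.28 × 10⁶ = 5.15 × 10⁻⁵ ppm = 51.5 ppt.

51.5 ppt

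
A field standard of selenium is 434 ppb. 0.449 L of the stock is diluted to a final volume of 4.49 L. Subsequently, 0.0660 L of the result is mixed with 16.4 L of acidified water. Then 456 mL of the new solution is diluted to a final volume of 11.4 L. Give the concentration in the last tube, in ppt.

Overall dilution factor = 10 × 249.5 × 25 = 6.24 × 10⁴.
434 ppb / 6.24 × 10⁴ = 6.96 × 10⁻³ ppb = 6.96 ppt.

6.96 ppt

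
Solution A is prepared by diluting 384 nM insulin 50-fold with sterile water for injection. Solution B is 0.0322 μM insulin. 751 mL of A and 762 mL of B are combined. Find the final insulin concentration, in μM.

0.0200 μM

C_A = 384 nM / 50 = 7.68 nM.
C_B = 0.0322 μM = 32.2 nM.
C_mix = (C_A·V_A + C_B·V_B)/(V_A + V_B) = (7.68×751 + 32.2×762) / 1513 = 20.0 nM = 0.0200 μM.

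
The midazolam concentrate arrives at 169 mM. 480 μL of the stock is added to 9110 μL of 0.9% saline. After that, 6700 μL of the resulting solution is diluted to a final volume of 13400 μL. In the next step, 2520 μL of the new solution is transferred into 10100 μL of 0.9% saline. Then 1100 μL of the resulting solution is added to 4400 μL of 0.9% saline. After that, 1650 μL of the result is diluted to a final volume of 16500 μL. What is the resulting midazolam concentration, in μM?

16.9 μM

Overall dilution factor = 19.98 × 2 × 5.008 × 5 × 10 = 1.00 × 10⁴.
169 mM / 1.00 × 10⁴ = 0.0169 mM = 16.9 μM.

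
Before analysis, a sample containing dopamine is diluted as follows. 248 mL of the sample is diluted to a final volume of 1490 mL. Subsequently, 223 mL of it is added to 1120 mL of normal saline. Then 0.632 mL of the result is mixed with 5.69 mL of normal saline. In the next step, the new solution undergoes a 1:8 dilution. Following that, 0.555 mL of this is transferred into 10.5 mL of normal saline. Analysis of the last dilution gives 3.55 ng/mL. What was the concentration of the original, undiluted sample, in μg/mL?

205 μg/mL

Overall dilution factor = 6.008 × 6.022 × 10.00 × 8 × 19.92 = 5.77 × 10⁴.
Original = 3.55 ng/mL × 5.77 × 10⁴ = 2.05 × 10⁵ ng/mL = 205 μg/mL.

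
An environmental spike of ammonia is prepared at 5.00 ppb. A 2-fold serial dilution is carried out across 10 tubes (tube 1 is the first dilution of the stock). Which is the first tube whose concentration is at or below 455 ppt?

Tube n has concentration 5.00 ppb / 2ⁿ.
Need 2ⁿ ≥ 5.00 ppb / 455 ppt = 11.0, so n ≥ 3.46.
First such tube: n = 4.

tube 4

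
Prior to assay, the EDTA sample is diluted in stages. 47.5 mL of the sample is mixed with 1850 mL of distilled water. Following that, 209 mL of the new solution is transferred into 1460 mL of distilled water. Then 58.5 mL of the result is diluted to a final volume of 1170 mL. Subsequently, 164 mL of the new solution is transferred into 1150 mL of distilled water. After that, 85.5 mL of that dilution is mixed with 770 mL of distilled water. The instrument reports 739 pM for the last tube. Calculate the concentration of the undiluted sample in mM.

0.378 mM

Overall dilution factor = 39.95 × 7.986 × 20 × 8.012 × 10.01 = 5.11 × 10⁵.
Original = 739 pM × 5.11 × 10⁵ = 3.78 × 10⁸ pM = 0.378 mM.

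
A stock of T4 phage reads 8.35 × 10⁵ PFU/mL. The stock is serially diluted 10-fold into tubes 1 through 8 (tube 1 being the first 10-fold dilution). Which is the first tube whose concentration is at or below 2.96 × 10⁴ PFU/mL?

Tube n has concentration 8.35 × 10⁵ PFU/mL / 10ⁿ.
Need 10ⁿ ≥ 8.35 × 10⁵ PFU/mL / 2.96 × 10⁴ PFU/mL = 28.2, so n ≥ 1.45.
First such tube: n = 2.

tube 2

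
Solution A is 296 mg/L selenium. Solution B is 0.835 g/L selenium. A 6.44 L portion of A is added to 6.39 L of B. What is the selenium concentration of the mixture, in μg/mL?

564 μg/mL

C_B = 0.835 g/L = 835 mg/L.
C_mix = (C_A·V_A + C_B·V_B)/(V_A + V_B) = (296×6.44 + 835×6.39) / 12.83 = 564 mg/L = 564 μg/mL.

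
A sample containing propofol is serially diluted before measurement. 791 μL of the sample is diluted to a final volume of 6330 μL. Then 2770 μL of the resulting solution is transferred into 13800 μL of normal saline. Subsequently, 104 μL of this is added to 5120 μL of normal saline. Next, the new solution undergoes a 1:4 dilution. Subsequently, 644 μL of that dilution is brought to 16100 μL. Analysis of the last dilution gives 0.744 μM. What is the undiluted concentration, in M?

Overall dilution factor = 8.003 × 5.982 × 50.23 × 4 × 25 = 2.40 × 10⁵.
Original = 0.744 μM × 2.40 × 10⁵ = 1.79 × 10⁵ μM = 0.179 M.

0.179 M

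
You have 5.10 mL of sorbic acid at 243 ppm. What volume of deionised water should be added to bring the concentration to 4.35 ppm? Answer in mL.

V₂ = C₁V₁/C₂ = 243 × 5.10 / 4.35 = 285 mL.
Diluent to add = V₂ − V₁ = 285 − 5.10 = 280 mL.

280 mL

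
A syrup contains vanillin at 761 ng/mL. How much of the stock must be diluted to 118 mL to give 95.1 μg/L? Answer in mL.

14.7 mL

95.1 μg/L = 95.1 ng/mL.
V₁ = C₂V₂/C₁ = 95.1 × 118 / 761 = 14.7 mL.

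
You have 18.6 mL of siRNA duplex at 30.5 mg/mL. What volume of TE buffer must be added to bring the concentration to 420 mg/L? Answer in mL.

420 mg/L = 0.420 mg/mL.
V₂ = C₁V₁/C₂ = 30.5 × 18.6 / 0.420 = 1351 mL.
Diluent to add = V₂ − V₁ = 1351 − 18.6 = 1330 mL.

1330 mL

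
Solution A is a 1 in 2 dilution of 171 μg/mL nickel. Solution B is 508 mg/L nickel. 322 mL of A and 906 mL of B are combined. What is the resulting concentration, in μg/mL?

C_A = 171 μg/mL / 2 = 85.5 μg/mL.
C_B = 508 mg/L = 508 μg/mL.
C_mix = (C_A·V_A + C_B·V_B)/(V_A + V_B) = (85.5×322 + 508×906) / 1228 = 397 μg/mL.

397 μg/mL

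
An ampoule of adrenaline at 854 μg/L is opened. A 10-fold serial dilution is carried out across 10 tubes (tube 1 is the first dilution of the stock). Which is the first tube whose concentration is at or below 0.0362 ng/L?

Tube n has concentration 854 μg/L / 10ⁿ.
Need 10ⁿ ≥ 854 μg/L / 0.0362 ng/L = 2.36 × 10⁷, so n ≥ 7.37.
First such tube: n = 8.

tube 8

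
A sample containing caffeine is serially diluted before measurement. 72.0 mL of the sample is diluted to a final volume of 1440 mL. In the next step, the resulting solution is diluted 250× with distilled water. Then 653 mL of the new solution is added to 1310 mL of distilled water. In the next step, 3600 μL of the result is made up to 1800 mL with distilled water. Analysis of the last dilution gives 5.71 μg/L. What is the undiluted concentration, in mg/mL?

42.9 mg/mL

Overall dilution factor = 20 × 250 × 3.006 × 500 = 7.52 × 10⁶.
Original = 5.71 μg/L × 7.52 × 10⁶ = 4.29 × 10⁷ μg/L = 42.9 mg/mL.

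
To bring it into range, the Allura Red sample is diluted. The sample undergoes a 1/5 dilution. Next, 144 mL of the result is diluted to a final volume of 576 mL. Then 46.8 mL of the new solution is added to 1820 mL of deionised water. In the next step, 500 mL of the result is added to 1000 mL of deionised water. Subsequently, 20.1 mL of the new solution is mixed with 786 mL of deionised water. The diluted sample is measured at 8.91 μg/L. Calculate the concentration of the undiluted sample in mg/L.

Overall dilution factor = 5 × 4 × 39.89 × 3 × 40.10 = 9.60 × 10⁴.
Original = 8.91 μg/L × 9.60 × 10⁴ = 8.55 × 10⁵ μg/L = 855 mg/L.

855 mg/L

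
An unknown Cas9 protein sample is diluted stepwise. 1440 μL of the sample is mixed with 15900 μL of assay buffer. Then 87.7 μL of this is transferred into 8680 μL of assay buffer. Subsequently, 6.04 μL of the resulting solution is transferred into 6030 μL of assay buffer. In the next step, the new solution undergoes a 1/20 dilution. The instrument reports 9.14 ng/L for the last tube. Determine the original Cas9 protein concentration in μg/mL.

Overall dilution factor = 12.04 × 99.97 × 999.3 × 20 = 2.41 × 10⁷.
Original = 9.14 ng/L × 2.41 × 10⁷ = 2.20 × 10⁸ ng/L = 220 μg/mL.

220 μg/mL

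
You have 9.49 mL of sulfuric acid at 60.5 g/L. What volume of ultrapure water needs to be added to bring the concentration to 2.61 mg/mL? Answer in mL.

210 mL

2.61 mg/mL = 2.61 g/L.
V₂ = C₁V₁/C₂ = 60.5 × 9.49 / 2.61 = 220 mL.
Diluent to add = V₂ − V₁ = 220 − 9.49 = 210 mL.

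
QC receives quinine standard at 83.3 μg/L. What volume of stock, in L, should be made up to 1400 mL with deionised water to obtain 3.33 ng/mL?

3.33 ng/mL = 3.33 μg/L.
V₁ = C₂V₂/C₁ = 3.33 × 1400 / 83.3 = 56.0 mL = 0.0560 L.

0.0560 L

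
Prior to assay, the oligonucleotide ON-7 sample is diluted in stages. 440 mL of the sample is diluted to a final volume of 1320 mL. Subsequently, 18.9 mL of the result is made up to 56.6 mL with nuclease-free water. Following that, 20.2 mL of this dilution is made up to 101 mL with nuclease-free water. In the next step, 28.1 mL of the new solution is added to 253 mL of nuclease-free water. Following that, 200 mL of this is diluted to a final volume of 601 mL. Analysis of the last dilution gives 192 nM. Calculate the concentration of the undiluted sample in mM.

0.259 mM

Overall dilution factor = 3 × 2.995 × 5 × 10.00 × 3.005 = 1350.
Original = 192 nM × 1350 = 2.59 × 10⁵ nM = 0.259 mM.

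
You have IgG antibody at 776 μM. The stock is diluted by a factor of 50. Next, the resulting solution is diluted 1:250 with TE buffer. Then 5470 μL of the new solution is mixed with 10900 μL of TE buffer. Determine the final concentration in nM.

Overall dilution factor = 50 × 250 × 2.993 = 3.74 × 10⁴.
776 μM / 3.74 × 10⁴ = 0.0207 μM = 20.7 nM.

20.7 nM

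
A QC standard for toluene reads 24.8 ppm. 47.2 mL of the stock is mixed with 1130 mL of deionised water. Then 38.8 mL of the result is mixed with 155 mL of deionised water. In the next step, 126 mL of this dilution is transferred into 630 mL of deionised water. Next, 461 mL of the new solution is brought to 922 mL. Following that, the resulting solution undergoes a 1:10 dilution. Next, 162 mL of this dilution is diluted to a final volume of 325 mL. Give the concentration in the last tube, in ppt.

Overall dilution factor = 24.94 × 4.995 × 6 × 2 × 10 × 2.006 = 3.00 × 10⁴.
24.8 ppm / 3.00 × 10⁴ = 8.27 × 10⁻⁴ ppm = 827 ppt.

827 ppt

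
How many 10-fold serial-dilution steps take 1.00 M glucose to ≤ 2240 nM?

Need 10ⁿ ≥ 4.46 × 10⁵, so n ≥ log(4.46 × 10⁵)/log(10) = 5.65.
Minimum whole steps: n = 6.

6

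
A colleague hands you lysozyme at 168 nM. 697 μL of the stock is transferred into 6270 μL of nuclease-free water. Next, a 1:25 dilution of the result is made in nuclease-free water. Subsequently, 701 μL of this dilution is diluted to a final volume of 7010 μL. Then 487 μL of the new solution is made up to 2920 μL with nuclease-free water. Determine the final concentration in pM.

Overall dilution factor = 9.996 × 25 × 10 × 5.996 = 1.50 × 10⁴.
168 nM / 1.50 × 10⁴ = 0.0112 nM = 11.2 pM.

11.2 pM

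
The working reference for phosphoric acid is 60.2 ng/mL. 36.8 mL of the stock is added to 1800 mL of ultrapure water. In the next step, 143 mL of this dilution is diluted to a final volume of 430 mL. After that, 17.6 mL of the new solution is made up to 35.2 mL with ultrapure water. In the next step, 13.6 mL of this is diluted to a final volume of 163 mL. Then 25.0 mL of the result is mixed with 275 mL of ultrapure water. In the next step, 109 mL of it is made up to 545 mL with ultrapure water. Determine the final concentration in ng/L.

Overall dilution factor = 49.91 × 3.007 × 2 × 11.99 × 12 × 5 = 2.16 × 10⁵.
60.2 ng/mL / 2.16 × 10⁵ = 2.79 × 10⁻⁴ ng/mL = 0.279 ng/L.

0.279 ng/L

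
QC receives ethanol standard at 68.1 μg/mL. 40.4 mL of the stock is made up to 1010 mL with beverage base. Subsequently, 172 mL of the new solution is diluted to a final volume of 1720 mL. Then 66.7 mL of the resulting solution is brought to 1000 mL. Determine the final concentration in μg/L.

Overall dilution factor = 25 × 10 × 14.99 = 3748.
68.1 μg/mL / 3748 = 0.0182 μg/mL = 18.2 μg/L.

18.2 μg/L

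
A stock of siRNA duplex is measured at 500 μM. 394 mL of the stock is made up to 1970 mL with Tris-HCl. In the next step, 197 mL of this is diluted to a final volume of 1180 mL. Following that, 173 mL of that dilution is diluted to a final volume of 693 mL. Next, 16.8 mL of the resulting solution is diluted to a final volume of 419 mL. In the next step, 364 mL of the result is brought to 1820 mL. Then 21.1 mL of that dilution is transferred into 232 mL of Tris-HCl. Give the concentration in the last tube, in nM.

2.79 nM

Overall dilution factor = 5 × 5.990 × 4.006 × 24.94 × 5 × 12.00 = 1.79 × 10⁵.
500 μM / 1.79 × 10⁵ = 2.79 × 10⁻³ μM = 2.79 nM.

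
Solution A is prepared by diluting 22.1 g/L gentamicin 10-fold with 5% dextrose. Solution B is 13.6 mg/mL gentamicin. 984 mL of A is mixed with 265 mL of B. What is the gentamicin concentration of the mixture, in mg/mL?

C_A = 22.1 g/L / 10 = 2.21 g/L.
C_B = 13.6 mg/mL = 13.6 g/L.
C_mix = (C_A·V_A + C_B·V_B)/(V_A + V_B) = (2.21×984 + 13.6×265) / 1249 = 4.63 g/L = 4.63 mg/mL.

4.63 mg/mL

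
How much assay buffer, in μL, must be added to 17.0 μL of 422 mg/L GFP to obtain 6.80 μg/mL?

1040 μL

6.80 μg/mL = 6.80 mg/L.
V₂ = C₁V₁/C₂ = 422 × 17.0 / 6.80 = 1055 μL.
Diluent to add = V₂ − V₁ = 1055 − 17.0 = 1040 μL.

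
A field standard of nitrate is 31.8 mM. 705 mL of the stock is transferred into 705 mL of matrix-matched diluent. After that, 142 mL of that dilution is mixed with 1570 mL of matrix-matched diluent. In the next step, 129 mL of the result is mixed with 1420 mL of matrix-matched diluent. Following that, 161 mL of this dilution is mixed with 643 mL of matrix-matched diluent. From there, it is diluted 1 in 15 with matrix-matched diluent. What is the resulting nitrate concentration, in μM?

Overall dilution factor = 2 × 12.06 × 12.01 × 4.994 × 15 = 2.17 × 10⁴.
31.8 mM / 2.17 × 10⁴ = 1.47 × 10⁻³ mM = 1.47 μM.

1.47 μM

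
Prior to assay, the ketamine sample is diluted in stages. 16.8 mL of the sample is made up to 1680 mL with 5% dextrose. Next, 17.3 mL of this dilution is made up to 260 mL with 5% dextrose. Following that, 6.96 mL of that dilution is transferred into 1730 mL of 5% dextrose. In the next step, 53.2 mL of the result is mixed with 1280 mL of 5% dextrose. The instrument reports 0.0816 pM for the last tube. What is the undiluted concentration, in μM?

0.767 μM

Overall dilution factor = 100 × 15.03 × 249.6 × 25.06 = 9.40 × 10⁶.
Original = 0.0816 pM × 9.40 × 10⁶ = 7.67 × 10⁵ pM = 0.767 μM.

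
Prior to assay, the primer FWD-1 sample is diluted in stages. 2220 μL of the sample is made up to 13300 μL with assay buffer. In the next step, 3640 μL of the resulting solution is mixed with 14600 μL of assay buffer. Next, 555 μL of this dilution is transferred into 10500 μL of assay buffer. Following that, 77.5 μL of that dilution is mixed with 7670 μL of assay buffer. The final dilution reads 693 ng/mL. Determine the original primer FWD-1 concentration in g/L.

Overall dilution factor = 5.991 × 5.011 × 19.92 × 99.97 = 5.98 × 10⁴.
Original = 693 ng/mL × 5.98 × 10⁴ = 4.14 × 10⁷ ng/mL = 41.4 g/L.

41.4 g/L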